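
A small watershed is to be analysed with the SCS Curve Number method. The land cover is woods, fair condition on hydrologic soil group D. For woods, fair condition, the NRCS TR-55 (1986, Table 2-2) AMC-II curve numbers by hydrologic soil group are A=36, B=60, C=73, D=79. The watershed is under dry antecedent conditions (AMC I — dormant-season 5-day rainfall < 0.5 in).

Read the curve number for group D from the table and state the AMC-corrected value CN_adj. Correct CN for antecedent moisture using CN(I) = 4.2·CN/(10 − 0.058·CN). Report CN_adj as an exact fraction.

NRCS table: woods, fair condition, soil group D → CN(II) = 79
CN(I) from CN(II)=79: (4.2·79)/(10 − 0.058·79) = 7900/129 ≈ 61.240

CN_adj = 7900/129 ≈ 61.240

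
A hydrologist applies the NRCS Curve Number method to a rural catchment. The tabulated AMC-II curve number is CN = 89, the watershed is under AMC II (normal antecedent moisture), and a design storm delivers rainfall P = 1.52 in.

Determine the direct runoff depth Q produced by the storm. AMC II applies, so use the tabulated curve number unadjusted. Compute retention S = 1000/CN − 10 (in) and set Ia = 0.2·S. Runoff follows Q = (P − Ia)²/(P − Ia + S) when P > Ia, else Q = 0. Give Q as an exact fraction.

Q = 4010112/6209975 in ≈ 0.646 in

AMC II — tabulated CN = 89 applies directly.
Retention S: 1000/CN − 10 with CN=89.000 → S = 110/89 ≈ 1.236 in
Initial abstraction Ia = S/5 = (110/89)/5 = 22/89 ≈ 0.247 in
P − Ia = 1.520 − 0.247 = 2832/2225 ≈ 1.273 in (> 0, runoff occurs)
Runoff Q = (P−Ia)²/(P−Ia+S) = (1.273)²/(1.273+1.236) = 4010112/6209975 ≈ 0.646 in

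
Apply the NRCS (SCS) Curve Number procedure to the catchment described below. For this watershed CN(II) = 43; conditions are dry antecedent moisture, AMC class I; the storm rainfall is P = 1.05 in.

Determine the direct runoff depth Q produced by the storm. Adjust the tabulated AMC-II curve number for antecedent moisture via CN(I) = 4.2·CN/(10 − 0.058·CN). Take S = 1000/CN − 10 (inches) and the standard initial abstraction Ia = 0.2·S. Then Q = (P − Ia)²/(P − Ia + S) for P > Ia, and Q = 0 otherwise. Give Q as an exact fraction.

Q = 0 in ≈ 0.000 in

Adjust CN=43 to AMC I: 4.2·43/(10 − 0.058·43) → (903/5) ÷ (3753/500) = 30100/1251 ≈ 24.061
S = 1000/(30100/1251) − 10 = 9500/301 in ≈ 31.561 in
Initial abstraction Ia = S/5 = (9500/301)/5 = 1900/301 ≈ 6.312 in
P = 1.050 ≤ Ia = 6.312 in: entire storm abstracted, Q = 0.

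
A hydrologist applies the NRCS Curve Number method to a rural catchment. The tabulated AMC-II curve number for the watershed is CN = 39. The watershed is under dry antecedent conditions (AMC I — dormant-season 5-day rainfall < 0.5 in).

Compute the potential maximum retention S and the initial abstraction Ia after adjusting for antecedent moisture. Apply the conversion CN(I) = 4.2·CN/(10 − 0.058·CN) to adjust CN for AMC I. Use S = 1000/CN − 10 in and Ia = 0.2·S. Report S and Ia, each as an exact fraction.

Adjust CN=39 to AMC I: 4.2·39/(10 − 0.058·39) → (819/5) ÷ (3869/500) = 81900/3869 ≈ 21.168
Retention S: 1000/CN − 10 with CN=21.168 → S = 30500/819 ≈ 37.241 in
Ia = 0.2·(30500/819) = 6100/819 in ≈ 7.448 in

S = 30500/819 in ≈ 37.241 in; Ia = 6100/819 in ≈ 7.448 in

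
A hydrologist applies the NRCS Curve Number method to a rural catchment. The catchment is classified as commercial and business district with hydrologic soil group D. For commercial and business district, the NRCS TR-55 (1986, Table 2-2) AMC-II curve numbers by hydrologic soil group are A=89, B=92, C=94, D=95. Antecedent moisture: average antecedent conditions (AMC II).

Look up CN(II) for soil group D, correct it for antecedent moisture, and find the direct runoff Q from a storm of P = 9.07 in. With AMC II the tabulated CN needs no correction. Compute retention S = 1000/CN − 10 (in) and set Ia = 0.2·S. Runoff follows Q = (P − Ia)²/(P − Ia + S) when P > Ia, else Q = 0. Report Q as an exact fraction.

NRCS table: commercial and business district, soil group D → CN(II) = 95
AMC II — tabulated CN = 95 applies directly.
Retention S: 1000/CN − 10 with CN=95.000 → S = 10/19 ≈ 0.526 in
Ia = 0.2·(10/19) = 2/19 in ≈ 0.105 in
Since P=9.070 > Ia=0.105: effective rainfall P−Ia = 17033/1900 in
Runoff Q = (P−Ia)²/(P−Ia+S) = (8.965)²/(8.965+0.526) = 290123089/34262700 ≈ 8.468 in

Q = 290123089/34262700 in ≈ 8.468 in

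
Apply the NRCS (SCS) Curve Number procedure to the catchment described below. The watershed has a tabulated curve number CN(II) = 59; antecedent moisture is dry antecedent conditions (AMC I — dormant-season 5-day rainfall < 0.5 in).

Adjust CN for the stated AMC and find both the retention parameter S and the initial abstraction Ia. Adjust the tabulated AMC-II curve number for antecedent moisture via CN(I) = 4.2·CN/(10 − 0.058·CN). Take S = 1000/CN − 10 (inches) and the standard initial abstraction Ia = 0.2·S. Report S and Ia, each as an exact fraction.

S = 20500/1239 in ≈ 16.546 in; Ia = 4100/1239 in ≈ 3.309 in

Dry (AMC I): CN(I) = 4.2·59/(10 − 0.058·59) = (1239/5)/(3289/500) = 123900/3289 ≈ 37.671
S = 1000/(123900/3289) − 10 = 20500/1239 in ≈ 16.546 in
Initial abstraction Ia = S/5 = (20500/1239)/5 = 4100/1239 ≈ 3.309 in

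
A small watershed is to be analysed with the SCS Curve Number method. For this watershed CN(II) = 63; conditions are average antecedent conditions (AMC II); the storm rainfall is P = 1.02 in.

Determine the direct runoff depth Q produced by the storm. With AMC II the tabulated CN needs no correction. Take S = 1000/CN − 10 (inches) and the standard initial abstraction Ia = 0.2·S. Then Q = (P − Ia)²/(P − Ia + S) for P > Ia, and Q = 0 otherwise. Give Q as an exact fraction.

Average conditions: CN = 63 (no AMC adjustment).
Max retention: S = 1000/63 − 10 = 370/63 in (≈ 5.873 in)
Ia = 0.2·(370/63) = 74/63 in ≈ 1.175 in
P = 1.020 ≤ Ia = 1.175 in: entire storm abstracted, Q = 0.

Q = 0 in ≈ 0.000 in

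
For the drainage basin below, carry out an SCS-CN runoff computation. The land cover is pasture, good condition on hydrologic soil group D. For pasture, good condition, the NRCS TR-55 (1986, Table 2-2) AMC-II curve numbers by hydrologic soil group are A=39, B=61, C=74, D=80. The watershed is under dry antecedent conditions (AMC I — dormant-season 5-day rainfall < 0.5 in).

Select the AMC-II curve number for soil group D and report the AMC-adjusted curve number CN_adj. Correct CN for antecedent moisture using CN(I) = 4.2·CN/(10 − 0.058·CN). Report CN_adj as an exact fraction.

CN_adj = 4200/67 ≈ 62.687

NRCS table: pasture, good condition, soil group D → CN(II) = 80
CN(I) from CN(II)=80: (4.2·80)/(10 − 0.058·80) = 4200/67 ≈ 62.687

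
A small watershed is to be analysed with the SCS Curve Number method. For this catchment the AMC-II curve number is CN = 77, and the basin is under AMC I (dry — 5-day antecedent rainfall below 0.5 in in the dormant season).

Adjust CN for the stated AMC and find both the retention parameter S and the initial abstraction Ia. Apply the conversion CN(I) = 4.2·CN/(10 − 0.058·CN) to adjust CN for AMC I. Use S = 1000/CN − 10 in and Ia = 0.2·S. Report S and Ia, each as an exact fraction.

CN(I) from CN(II)=77: (4.2·77)/(10 − 0.058·77) = 161700/2767 ≈ 58.439
Retention S: 1000/CN − 10 with CN=58.439 → S = 11500/1617 ≈ 7.112 in
Ia = 0.2S: 0.2·7.112 = 1.422 in (exactly 2300/1617)

S = 11500/1617 in ≈ 7.112 in; Ia = 2300/1617 in ≈ 1.422 in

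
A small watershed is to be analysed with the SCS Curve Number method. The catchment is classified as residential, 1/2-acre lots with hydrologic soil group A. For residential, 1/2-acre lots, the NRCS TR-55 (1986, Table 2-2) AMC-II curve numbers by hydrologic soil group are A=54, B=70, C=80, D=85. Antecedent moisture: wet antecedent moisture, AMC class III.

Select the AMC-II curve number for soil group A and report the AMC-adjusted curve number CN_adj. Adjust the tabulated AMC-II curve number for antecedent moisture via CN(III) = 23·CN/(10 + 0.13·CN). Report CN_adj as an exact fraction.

CN_adj = 2700/37 ≈ 72.973

NRCS table: residential, 1/2-acre lots, soil group A → CN(II) = 54
CN(III) from CN(II)=54: (23·54)/(10 + 0.13·54) = 2700/37 ≈ 72.973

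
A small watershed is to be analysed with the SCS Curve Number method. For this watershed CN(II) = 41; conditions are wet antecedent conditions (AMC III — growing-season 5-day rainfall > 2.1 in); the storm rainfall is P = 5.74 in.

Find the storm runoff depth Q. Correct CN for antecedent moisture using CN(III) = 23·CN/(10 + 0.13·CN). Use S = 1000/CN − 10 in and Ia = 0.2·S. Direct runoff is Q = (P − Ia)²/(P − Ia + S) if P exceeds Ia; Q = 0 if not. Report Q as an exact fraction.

CN(III) from CN(II)=41: (23·41)/(10 + 0.13·41) = 94300/1533 ≈ 61.513
Max retention: S = 1000/(94300/1533) − 10 = 5900/943 in (≈ 6.257 in)
Initial abstraction Ia = S/5 = (5900/943)/5 = 1180/943 ≈ 1.251 in
P − Ia = 5.740 − 1.251 = 211641/47150 ≈ 4.489 in (> 0, runoff occurs)
Q: (211641/47150)² ÷ (506641/47150) = 44791912881/23888123150 in (≈ 1.875 in)

Q = 44791912881/23888123150 in ≈ 1.875 in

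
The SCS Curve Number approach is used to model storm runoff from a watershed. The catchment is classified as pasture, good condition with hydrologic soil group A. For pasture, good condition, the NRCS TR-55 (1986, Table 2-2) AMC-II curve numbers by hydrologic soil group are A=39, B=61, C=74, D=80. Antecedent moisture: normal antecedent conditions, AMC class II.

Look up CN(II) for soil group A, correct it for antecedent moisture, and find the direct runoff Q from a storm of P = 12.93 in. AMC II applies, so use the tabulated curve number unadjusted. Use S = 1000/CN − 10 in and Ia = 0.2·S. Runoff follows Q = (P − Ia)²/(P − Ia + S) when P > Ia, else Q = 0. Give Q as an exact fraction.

NRCS table: pasture, good condition, soil group A → CN(II) = 39
Average conditions: CN = 39 (no AMC adjustment).
S = 1000/39 − 10 = 610/39 in ≈ 15.641 in
Ia = 0.2·(610/39) = 122/39 in ≈ 3.128 in
P − Ia = 12.930 − 3.128 = 38227/3900 ≈ 9.802 in (> 0, runoff occurs)
Q = (38227/3900)²/((38227/3900) + 610/39) = (1461303529/15210000)/(99227/3900) = 1461303529/386985300 in ≈ 3.776 in

Q = 1461303529/386985300 in ≈ 3.776 in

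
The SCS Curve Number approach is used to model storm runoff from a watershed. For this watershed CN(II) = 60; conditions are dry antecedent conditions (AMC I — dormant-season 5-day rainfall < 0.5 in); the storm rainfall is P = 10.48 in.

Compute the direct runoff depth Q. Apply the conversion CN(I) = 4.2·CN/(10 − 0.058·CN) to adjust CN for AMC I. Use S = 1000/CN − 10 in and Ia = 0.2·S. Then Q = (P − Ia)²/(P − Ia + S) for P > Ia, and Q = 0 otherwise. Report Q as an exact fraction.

CN(I) from CN(II)=60: (4.2·60)/(10 − 0.058·60) = 6300/163 ≈ 38.650
S = 1000/(6300/163) − 10 = 1000/63 in ≈ 15.873 in
Ia = 0.2S: 0.2·15.873 = 3.175 in (exactly 200/63)
P − Ia = 10.480 − 3.175 = 11506/1575 ≈ 7.305 in (> 0, runoff occurs)
Runoff Q = (P−Ia)²/(P−Ia+S) = (7.305)²/(7.305+15.873) = 66194018/28748475 ≈ 2.303 in

Q = 66194018/28748475 in ≈ 2.303 in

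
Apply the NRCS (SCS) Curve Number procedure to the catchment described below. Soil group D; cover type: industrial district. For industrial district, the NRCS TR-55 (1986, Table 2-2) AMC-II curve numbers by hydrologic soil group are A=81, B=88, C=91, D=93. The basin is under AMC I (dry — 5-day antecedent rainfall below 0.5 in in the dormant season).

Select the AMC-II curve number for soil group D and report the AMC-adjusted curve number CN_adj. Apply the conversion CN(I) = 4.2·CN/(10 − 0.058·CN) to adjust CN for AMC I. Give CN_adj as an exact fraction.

CN_adj = 27900/329 ≈ 84.802

NRCS table: industrial district, soil group D → CN(II) = 93
CN(I) from CN(II)=93: (4.2·93)/(10 − 0.058·93) = 27900/329 ≈ 84.802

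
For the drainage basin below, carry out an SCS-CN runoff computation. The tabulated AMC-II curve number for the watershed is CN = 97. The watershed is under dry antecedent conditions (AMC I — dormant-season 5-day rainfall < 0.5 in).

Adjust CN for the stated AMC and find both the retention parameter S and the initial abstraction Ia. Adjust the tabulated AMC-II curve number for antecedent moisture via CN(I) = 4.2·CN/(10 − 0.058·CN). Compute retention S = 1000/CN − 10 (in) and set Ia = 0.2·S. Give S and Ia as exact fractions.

S = 500/679 in ≈ 0.736 in; Ia = 100/679 in ≈ 0.147 in

CN(I) from CN(II)=97: (4.2·97)/(10 − 0.058·97) = 67900/729 ≈ 93.141
Max retention: S = 1000/(67900/729) − 10 = 500/679 in (≈ 0.736 in)
Ia = 0.2S: 0.2·0.736 = 0.147 in (exactly 100/679)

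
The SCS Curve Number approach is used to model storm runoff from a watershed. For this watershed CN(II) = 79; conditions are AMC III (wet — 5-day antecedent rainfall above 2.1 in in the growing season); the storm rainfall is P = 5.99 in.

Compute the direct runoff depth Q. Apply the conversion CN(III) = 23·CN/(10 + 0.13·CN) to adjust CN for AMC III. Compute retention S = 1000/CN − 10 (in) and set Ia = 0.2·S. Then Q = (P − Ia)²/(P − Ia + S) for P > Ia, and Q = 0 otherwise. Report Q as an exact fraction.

CN(III) from CN(II)=79: (23·79)/(10 + 0.13·79) = 181700/2027 ≈ 89.640
S = 1000/(181700/2027) − 10 = 2100/1817 in ≈ 1.156 in
Ia = 0.2S: 0.2·1.156 = 0.231 in (exactly 420/1817)
Excess rainfall: 5.990 − 0.231 = 5.759 in; P > Ia so Q > 0
Q: (1046383/181700)² ÷ (1256383/181700) = 1094917382689/228284791100 in (≈ 4.796 in)

Q = 1094917382689/228284791100 in ≈ 4.796 in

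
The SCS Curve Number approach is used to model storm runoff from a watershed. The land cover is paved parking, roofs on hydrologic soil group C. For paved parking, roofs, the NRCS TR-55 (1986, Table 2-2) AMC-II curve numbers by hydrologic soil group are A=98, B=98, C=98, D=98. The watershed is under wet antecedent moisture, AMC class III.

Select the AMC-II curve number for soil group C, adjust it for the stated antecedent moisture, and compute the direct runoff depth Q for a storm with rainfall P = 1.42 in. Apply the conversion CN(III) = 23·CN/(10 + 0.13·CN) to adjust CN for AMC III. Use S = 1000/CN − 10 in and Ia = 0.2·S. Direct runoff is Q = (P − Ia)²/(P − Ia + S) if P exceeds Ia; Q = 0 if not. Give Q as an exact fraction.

Q = 6243686289/4734357950 in ≈ 1.319 in

NRCS table: paved parking, roofs, soil group C → CN(II) = 98
CN(III) from CN(II)=98: (23·98)/(10 + 0.13·98) = 112700/1137 ≈ 99.120
Max retention: S = 1000/(112700/1137) − 10 = 100/1127 in (≈ 0.089 in)
Initial abstraction Ia = S/5 = (100/1127)/5 = 20/1127 ≈ 0.018 in
P − Ia = 1.420 − 0.018 = 79017/56350 ≈ 1.402 in (> 0, runoff occurs)
Runoff Q = (P−Ia)²/(P−Ia+S) = (1.402)²/(1.402+0.089) = 6243686289/4734357950 ≈ 1.319 in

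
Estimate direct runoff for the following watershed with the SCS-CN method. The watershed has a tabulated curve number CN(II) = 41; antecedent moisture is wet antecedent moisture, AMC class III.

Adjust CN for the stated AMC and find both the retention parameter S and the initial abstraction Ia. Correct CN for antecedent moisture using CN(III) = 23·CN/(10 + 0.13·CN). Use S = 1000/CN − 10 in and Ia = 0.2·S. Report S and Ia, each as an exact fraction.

Adjust CN=41 to AMC III: 23·41/(10 + 0.13·41) → 943 ÷ (1533/100) = 94300/1533 ≈ 61.513
Retention S: 1000/CN − 10 with CN=61.513 → S = 5900/943 ≈ 6.257 in
Initial abstraction Ia = S/5 = (5900/943)/5 = 1180/943 ≈ 1.251 in

S = 5900/943 in ≈ 6.257 in; Ia = 1180/943 in ≈ 1.251 in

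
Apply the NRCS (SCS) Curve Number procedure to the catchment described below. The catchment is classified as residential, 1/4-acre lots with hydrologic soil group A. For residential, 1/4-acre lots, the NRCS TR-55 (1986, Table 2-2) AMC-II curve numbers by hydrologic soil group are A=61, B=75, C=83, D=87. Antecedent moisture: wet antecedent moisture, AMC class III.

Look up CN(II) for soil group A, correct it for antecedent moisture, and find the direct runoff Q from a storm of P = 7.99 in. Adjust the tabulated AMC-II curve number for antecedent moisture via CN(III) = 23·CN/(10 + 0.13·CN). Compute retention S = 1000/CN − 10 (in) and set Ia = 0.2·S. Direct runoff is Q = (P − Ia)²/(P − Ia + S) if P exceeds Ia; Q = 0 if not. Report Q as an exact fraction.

Q = 1087842742009/201049479100 in ≈ 5.411 in

NRCS table: residential, 1/4-acre lots, soil group A → CN(II) = 61
Wet (AMC III): CN(III) = 23·61/(10 + 0.13·61) = 1403/(1793/100) = 140300/1793 ≈ 78.249
Max retention: S = 1000/(140300/1793) − 10 = 3900/1403 in (≈ 2.780 in)
Ia = 0.2·(3900/1403) = 780/1403 in ≈ 0.556 in
Excess rainfall: 7.990 − 0.556 = 7.434 in; P > Ia so Q > 0
Runoff Q = (P−Ia)²/(P−Ia+S) = (7.434)²/(7.434+2.780) = 1087842742009/201049479100 ≈ 5.411 in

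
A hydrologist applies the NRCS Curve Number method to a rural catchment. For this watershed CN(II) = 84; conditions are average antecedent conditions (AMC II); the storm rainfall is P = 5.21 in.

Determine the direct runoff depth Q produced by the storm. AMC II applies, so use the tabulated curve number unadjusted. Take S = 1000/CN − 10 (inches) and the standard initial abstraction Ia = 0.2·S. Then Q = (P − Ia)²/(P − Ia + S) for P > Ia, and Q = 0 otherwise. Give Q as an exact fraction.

AMC II — tabulated CN = 84 applies directly.
Max retention: S = 1000/84 − 10 = 40/21 in (≈ 1.905 in)
Initial abstraction Ia = S/5 = (40/21)/5 = 8/21 ≈ 0.381 in
Since P=5.210 > Ia=0.381: effective rainfall P−Ia = 10141/2100 in
Q = (10141/2100)²/((10141/2100) + 40/21) = (102839881/4410000)/(14141/2100) = 102839881/29696100 in ≈ 3.463 in

Q = 102839881/29696100 in ≈ 3.463 in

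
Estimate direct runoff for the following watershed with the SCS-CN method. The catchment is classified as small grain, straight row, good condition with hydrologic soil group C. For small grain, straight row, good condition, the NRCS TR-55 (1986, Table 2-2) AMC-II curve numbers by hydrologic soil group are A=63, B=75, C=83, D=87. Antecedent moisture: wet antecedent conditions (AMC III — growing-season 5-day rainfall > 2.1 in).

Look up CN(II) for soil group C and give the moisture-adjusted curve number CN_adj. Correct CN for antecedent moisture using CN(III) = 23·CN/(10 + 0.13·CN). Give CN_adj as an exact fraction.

NRCS table: small grain, straight row, good condition, soil group C → CN(II) = 83
CN(III) from CN(II)=83: (23·83)/(10 + 0.13·83) = 190900/2079 ≈ 91.823

CN_adj = 190900/2079 ≈ 91.823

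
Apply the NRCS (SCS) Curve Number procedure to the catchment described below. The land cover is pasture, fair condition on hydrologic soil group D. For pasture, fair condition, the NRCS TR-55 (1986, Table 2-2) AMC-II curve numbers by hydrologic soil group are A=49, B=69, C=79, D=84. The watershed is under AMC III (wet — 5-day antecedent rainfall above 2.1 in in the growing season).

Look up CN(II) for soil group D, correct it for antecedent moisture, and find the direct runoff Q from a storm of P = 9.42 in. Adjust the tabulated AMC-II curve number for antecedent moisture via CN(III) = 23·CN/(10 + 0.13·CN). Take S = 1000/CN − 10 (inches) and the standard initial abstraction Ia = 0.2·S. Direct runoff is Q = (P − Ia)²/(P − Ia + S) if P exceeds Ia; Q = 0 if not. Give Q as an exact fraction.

NRCS table: pasture, fair condition, soil group D → CN(II) = 84
CN(III) from CN(II)=84: (23·84)/(10 + 0.13·84) = 48300/523 ≈ 92.352
S = 1000/(48300/523) − 10 = 400/483 in ≈ 0.828 in
Ia = 0.2S: 0.2·0.828 = 0.166 in (exactly 80/483)
Since P=9.420 > Ia=0.166: effective rainfall P−Ia = 223493/24150 in
Q = (223493/24150)²/((223493/24150) + 400/483) = (49949121049/583222500)/(243493/24150) = 49949121049/5880355950 in ≈ 8.494 in

Q = 49949121049/5880355950 in ≈ 8.494 in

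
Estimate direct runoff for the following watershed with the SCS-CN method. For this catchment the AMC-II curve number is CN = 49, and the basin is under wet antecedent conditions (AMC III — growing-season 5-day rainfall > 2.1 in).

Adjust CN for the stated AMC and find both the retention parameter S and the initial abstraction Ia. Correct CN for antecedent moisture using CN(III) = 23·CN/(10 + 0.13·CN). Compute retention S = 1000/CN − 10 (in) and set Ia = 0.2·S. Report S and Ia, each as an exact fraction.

S = 5100/1127 in ≈ 4.525 in; Ia = 1020/1127 in ≈ 0.905 in

CN(III) from CN(II)=49: (23·49)/(10 + 0.13·49) = 112700/1637 ≈ 68.845
S = 1000/(112700/1637) − 10 = 5100/1127 in ≈ 4.525 in
Initial abstraction Ia = S/5 = (5100/1127)/5 = 1020/1127 ≈ 0.905 in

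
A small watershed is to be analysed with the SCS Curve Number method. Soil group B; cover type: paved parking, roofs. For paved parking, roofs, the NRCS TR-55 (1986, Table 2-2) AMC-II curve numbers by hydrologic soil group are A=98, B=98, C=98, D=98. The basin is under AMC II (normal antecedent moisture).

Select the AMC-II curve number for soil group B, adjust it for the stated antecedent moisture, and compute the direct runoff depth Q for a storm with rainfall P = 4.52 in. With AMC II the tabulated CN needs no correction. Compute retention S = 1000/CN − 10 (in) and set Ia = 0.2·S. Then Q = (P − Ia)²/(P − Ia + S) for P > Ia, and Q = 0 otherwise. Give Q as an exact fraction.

Q = 30107169/7027825 in ≈ 4.284 in

NRCS table: paved parking, roofs, soil group B → CN(II) = 98
CN(II) = 98; AMC II needs no correction.
Max retention: S = 1000/98 − 10 = 10/49 in (≈ 0.204 in)
Ia = 0.2·(10/49) = 2/49 in ≈ 0.041 in
P − Ia = 4.520 − 0.041 = 5487/1225 ≈ 4.479 in (> 0, runoff occurs)
Runoff Q = (P−Ia)²/(P−Ia+S) = (4.479)²/(4.479+0.204) = 30107169/7027825 ≈ 4.284 in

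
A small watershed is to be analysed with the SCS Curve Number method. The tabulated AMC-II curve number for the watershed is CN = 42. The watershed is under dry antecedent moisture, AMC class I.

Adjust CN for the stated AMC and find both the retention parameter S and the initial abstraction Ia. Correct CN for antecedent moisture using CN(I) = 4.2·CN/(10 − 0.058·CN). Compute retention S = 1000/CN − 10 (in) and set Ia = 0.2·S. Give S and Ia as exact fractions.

Dry (AMC I): CN(I) = 4.2·42/(10 − 0.058·42) = (882/5)/(1891/250) = 44100/1891 ≈ 23.321
Retention S: 1000/CN − 10 with CN=23.321 → S = 14500/441 ≈ 32.880 in
Ia = 0.2S: 0.2·32.880 = 6.576 in (exactly 2900/441)

S = 14500/441 in ≈ 32.880 in; Ia = 2900/441 in ≈ 6.576 in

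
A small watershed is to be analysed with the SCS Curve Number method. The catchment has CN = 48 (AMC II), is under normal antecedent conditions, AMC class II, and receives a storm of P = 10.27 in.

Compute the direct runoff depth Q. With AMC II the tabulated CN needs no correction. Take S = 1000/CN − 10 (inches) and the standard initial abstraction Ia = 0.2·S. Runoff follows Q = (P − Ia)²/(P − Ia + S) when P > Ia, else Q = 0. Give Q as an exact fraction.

CN(II) = 48; AMC II needs no correction.
Retention S: 1000/CN − 10 with CN=48.000 → S = 65/6 ≈ 10.833 in
Ia = 0.2·(65/6) = 13/6 in ≈ 2.167 in
P − Ia = 10.270 − 2.167 = 2431/300 ≈ 8.103 in (> 0, runoff occurs)
Q = (2431/300)²/((2431/300) + 65/6) = (5909761/90000)/(5681/300) = 454597/131100 in ≈ 3.468 in

Q = 454597/131100 in ≈ 3.468 in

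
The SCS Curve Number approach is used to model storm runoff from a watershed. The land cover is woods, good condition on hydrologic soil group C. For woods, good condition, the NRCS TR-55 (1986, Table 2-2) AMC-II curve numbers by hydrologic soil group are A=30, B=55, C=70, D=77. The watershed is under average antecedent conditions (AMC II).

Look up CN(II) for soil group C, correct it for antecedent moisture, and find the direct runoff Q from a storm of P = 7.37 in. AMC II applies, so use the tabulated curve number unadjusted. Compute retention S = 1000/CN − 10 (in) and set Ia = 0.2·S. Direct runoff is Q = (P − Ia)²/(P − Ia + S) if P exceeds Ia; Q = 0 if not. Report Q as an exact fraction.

Q = 20784481/5291300 in ≈ 3.928 in

NRCS table: woods, good condition, soil group C → CN(II) = 70
CN(II) = 70; AMC II needs no correction.
S = 1000/70 − 10 = 30/7 in ≈ 4.286 in
Ia = 0.2S: 0.2·4.286 = 0.857 in (exactly 6/7)
Excess rainfall: 7.370 − 0.857 = 6.513 in; P > Ia so Q > 0
Q = (4559/700)²/((4559/700) + 30/7) = (20784481/490000)/(7559/700) = 20784481/5291300 in ≈ 3.928 in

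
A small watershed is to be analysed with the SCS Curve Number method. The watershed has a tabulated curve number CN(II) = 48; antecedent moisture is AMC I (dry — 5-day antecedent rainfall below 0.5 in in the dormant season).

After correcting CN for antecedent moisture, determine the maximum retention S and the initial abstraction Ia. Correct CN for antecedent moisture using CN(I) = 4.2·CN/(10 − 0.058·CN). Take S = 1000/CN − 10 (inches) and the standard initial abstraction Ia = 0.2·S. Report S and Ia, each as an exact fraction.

Dry (AMC I): CN(I) = 4.2·48/(10 − 0.058·48) = (1008/5)/(902/125) = 12600/451 ≈ 27.938
S = 1000/(12600/451) − 10 = 1625/63 in ≈ 25.794 in
Initial abstraction Ia = S/5 = (1625/63)/5 = 325/63 ≈ 5.159 in

S = 1625/63 in ≈ 25.794 in; Ia = 325/63 in ≈ 5.159 in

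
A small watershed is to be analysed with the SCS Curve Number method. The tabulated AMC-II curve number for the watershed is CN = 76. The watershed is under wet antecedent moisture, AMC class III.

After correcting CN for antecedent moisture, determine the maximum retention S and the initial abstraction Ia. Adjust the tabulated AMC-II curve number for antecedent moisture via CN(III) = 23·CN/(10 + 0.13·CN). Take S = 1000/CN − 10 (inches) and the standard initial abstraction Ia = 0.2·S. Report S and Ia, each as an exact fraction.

S = 600/437 in ≈ 1.373 in; Ia = 120/437 in ≈ 0.275 in

CN(III) from CN(II)=76: (23·76)/(10 + 0.13·76) = 43700/497 ≈ 87.928
S = 1000/(43700/497) − 10 = 600/437 in ≈ 1.373 in
Initial abstraction Ia = S/5 = (600/437)/5 = 120/437 ≈ 0.275 in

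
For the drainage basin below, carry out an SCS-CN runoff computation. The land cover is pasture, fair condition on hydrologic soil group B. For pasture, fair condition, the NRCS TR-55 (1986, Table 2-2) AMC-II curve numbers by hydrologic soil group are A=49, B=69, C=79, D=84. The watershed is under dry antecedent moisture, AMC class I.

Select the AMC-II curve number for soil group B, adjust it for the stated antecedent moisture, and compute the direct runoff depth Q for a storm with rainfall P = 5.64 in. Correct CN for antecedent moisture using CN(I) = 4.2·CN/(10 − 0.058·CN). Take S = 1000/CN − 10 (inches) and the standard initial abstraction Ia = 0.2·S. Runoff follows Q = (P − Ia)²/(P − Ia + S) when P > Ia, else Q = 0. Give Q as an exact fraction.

NRCS table: pasture, fair condition, soil group B → CN(II) = 69
Dry (AMC I): CN(I) = 4.2·69/(10 − 0.058·69) = (1449/5)/(2999/500) = 144900/2999 ≈ 48.316
S = 1000/(144900/2999) − 10 = 15500/1449 in ≈ 10.697 in
Ia = 0.2S: 0.2·10.697 = 2.139 in (exactly 3100/1449)
P − Ia = 5.640 − 2.139 = 126809/36225 ≈ 3.501 in (> 0, runoff occurs)
Runoff Q = (P−Ia)²/(P−Ia+S) = (3.501)²/(3.501+10.697) = 16080522481/18630843525 ≈ 0.863 in

Q = 16080522481/18630843525 in ≈ 0.863 in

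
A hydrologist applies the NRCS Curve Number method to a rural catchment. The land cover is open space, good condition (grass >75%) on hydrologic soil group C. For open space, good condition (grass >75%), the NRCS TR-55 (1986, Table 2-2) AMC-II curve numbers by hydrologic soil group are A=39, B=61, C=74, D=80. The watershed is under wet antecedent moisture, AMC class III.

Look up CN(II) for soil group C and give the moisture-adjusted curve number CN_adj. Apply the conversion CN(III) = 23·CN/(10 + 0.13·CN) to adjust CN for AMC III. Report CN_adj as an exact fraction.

NRCS table: open space, good condition (grass >75%), soil group C → CN(II) = 74
Wet (AMC III): CN(III) = 23·74/(10 + 0.13·74) = 1702/(981/50) = 85100/981 ≈ 86.748

CN_adj = 85100/981 ≈ 86.748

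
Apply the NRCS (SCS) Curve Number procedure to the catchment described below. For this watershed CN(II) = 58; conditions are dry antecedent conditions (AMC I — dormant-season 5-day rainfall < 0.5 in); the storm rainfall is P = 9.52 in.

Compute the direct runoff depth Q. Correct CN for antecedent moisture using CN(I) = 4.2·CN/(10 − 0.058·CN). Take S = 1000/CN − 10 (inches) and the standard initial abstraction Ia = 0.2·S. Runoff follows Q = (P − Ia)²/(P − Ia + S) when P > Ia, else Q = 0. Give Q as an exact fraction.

Q = 9688802/6126975 in ≈ 1.581 in

CN(I) from CN(II)=58: (4.2·58)/(10 − 0.058·58) = 2900/79 ≈ 36.709
Max retention: S = 1000/(2900/79) − 10 = 500/29 in (≈ 17.241 in)
Ia = 0.2·(500/29) = 100/29 in ≈ 3.448 in
P − Ia = 9.520 − 3.448 = 4402/725 ≈ 6.072 in (> 0, runoff occurs)
Q = (4402/725)²/((4402/725) + 500/29) = (19377604/525625)/(16902/725) = 9688802/6126975 in ≈ 1.581 in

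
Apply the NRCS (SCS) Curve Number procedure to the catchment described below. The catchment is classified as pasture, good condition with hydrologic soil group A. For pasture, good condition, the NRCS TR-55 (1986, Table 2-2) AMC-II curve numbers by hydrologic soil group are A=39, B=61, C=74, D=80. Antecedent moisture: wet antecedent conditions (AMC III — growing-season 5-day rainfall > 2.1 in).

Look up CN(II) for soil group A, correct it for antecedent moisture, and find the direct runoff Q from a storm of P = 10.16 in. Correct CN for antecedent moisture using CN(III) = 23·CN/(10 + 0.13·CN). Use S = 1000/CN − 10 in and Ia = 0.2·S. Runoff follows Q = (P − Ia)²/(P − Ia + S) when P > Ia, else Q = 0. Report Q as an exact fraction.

Q = 19471143122/3922558575 in ≈ 4.964 in

NRCS table: pasture, good condition, soil group A → CN(II) = 39
CN(III) from CN(II)=39: (23·39)/(10 + 0.13·39) = 89700/1507 ≈ 59.522
S = 1000/(89700/1507) − 10 = 6100/897 in ≈ 6.800 in
Initial abstraction Ia = S/5 = (6100/897)/5 = 1220/897 ≈ 1.360 in
P − Ia = 10.160 − 1.360 = 197338/22425 ≈ 8.800 in (> 0, runoff occurs)
Q: (197338/22425)² ÷ (349838/22425) = 19471143122/3922558575 in (≈ 4.964 in)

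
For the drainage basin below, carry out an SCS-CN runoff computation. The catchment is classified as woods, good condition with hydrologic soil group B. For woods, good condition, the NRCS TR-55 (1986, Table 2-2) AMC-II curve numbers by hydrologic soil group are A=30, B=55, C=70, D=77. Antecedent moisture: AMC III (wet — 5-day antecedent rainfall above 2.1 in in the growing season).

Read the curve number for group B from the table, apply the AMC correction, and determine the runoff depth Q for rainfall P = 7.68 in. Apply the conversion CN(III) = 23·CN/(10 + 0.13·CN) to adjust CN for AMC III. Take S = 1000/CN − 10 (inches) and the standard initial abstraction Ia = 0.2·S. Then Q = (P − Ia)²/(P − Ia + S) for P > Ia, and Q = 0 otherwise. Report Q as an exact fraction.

NRCS table: woods, good condition, soil group B → CN(II) = 55
Wet (AMC III): CN(III) = 23·55/(10 + 0.13·55) = 1265/(343/20) = 25300/343 ≈ 73.761
S = 1000/(25300/343) − 10 = 900/253 in ≈ 3.557 in
Ia = 0.2·(900/253) = 180/253 in ≈ 0.711 in
P − Ia = 7.680 − 0.711 = 44076/6325 ≈ 6.969 in (> 0, runoff occurs)
Q = (44076/6325)²/((44076/6325) + 900/253) = (1942693776/40005625)/(66576/6325) = 40472787/8772775 in ≈ 4.613 in

Q = 40472787/8772775 in ≈ 4.613 in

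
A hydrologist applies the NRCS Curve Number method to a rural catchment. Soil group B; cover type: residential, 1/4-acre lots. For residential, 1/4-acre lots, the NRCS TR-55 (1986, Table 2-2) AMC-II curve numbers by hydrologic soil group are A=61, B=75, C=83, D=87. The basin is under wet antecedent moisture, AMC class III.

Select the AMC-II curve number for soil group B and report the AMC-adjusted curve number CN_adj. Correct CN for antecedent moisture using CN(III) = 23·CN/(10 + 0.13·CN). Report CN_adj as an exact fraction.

CN_adj = 6900/79 ≈ 87.342

NRCS table: residential, 1/4-acre lots, soil group B → CN(II) = 75
Wet (AMC III): CN(III) = 23·75/(10 + 0.13·75) = 1725/(79/4) = 6900/79 ≈ 87.342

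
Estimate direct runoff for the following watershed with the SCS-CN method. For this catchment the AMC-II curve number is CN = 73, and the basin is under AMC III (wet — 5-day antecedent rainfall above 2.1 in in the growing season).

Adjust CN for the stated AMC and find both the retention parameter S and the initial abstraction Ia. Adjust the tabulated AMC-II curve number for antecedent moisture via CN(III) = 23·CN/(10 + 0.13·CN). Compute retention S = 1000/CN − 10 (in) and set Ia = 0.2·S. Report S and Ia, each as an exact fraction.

Wet (AMC III): CN(III) = 23·73/(10 + 0.13·73) = 1679/(1949/100) = 167900/1949 ≈ 86.147
Max retention: S = 1000/(167900/1949) − 10 = 2700/1679 in (≈ 1.608 in)
Initial abstraction Ia = S/5 = (2700/1679)/5 = 540/1679 ≈ 0.322 in

S = 2700/1679 in ≈ 1.608 in; Ia = 540/1679 in ≈ 0.322 in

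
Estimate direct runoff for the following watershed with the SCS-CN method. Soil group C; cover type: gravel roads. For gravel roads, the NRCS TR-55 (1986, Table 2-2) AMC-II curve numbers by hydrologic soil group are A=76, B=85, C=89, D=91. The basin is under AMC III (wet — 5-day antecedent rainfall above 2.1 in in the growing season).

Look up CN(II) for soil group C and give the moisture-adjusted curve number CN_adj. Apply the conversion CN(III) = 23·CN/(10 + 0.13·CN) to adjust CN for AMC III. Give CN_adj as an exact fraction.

NRCS table: gravel roads, soil group C → CN(II) = 89
Wet (AMC III): CN(III) = 23·89/(10 + 0.13·89) = 2047/(2157/100) = 204700/2157 ≈ 94.900

CN_adj = 204700/2157 ≈ 94.900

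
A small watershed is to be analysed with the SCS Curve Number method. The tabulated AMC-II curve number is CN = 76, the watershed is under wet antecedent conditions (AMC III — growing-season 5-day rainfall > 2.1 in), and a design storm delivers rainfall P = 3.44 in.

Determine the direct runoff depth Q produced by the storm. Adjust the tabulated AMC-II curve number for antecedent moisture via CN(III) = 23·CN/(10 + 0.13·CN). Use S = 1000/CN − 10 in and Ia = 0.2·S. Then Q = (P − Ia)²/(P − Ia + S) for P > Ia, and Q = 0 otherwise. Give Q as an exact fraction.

Q = 597957362/270841675 in ≈ 2.208 in

Wet (AMC III): CN(III) = 23·76/(10 + 0.13·76) = 1748/(497/25) = 43700/497 ≈ 87.928
S = 1000/(43700/497) − 10 = 600/437 in ≈ 1.373 in
Ia = 0.2S: 0.2·1.373 = 0.275 in (exactly 120/437)
P − Ia = 3.440 − 0.275 = 34582/10925 ≈ 3.165 in (> 0, runoff occurs)
Q = (34582/10925)²/((34582/10925) + 600/437) = (1195914724/119355625)/(49582/10925) = 597957362/270841675 in ≈ 2.208 in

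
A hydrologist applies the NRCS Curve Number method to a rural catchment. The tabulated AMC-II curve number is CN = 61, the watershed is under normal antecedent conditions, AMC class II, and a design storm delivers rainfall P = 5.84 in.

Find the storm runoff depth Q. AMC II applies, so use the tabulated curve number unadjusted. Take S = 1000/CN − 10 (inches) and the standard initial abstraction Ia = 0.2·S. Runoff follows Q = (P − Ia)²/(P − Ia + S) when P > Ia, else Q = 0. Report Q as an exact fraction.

Average conditions: CN = 61 (no AMC adjustment).
Max retention: S = 1000/61 − 10 = 390/61 in (≈ 6.393 in)
Ia = 0.2·(390/61) = 78/61 in ≈ 1.279 in
P − Ia = 5.840 − 1.279 = 6956/1525 ≈ 4.561 in (> 0, runoff occurs)
Q = (6956/1525)²/((6956/1525) + 390/61) = (48385936/2325625)/(16706/1525) = 24192968/12738325 in ≈ 1.899 in

Q = 24192968/12738325 in ≈ 1.899 in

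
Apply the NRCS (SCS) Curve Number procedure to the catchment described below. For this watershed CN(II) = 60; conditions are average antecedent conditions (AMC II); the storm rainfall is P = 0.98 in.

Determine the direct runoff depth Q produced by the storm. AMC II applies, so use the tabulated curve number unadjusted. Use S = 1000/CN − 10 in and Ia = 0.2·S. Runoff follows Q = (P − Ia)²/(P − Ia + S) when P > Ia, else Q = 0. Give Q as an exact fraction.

Q = 0 in ≈ 0.000 in

Average conditions: CN = 60 (no AMC adjustment).
Max retention: S = 1000/60 − 10 = 20/3 in (≈ 6.667 in)
Initial abstraction Ia = S/5 = (20/3)/5 = 4/3 ≈ 1.333 in
P = 0.980 ≤ Ia = 1.333 in: entire storm abstracted, Q = 0.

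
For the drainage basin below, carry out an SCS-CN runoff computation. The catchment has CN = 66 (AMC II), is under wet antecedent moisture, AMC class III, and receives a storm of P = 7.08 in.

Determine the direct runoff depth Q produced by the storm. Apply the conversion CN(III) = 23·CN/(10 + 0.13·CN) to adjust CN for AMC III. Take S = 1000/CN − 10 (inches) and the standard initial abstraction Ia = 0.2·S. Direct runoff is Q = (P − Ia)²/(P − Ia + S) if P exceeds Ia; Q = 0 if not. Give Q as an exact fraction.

Q = 15836460649/3194308425 in ≈ 4.958 in

Wet (AMC III): CN(III) = 23·66/(10 + 0.13·66) = 1518/(929/50) = 75900/929 ≈ 81.701
Retention S: 1000/CN − 10 with CN=81.701 → S = 1700/759 ≈ 2.240 in
Ia = 0.2·(1700/759) = 340/759 in ≈ 0.448 in
Excess rainfall: 7.080 − 0.448 = 6.632 in; P > Ia so Q > 0
Q = (125843/18975)²/((125843/18975) + 1700/759) = (15836460649/360050625)/(168343/18975) = 15836460649/3194308425 in ≈ 4.958 in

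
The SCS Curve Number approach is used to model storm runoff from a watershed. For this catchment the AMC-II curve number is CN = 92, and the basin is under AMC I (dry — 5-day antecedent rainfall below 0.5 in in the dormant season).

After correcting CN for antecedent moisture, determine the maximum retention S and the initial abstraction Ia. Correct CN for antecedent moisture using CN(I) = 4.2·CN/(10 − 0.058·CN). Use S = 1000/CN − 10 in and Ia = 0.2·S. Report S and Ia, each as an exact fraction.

CN(I) from CN(II)=92: (4.2·92)/(10 − 0.058·92) = 48300/583 ≈ 82.847
Retention S: 1000/CN − 10 with CN=82.847 → S = 1000/483 ≈ 2.070 in
Ia = 0.2·(1000/483) = 200/483 in ≈ 0.414 in

S = 1000/483 in ≈ 2.070 in; Ia = 200/483 in ≈ 0.414 in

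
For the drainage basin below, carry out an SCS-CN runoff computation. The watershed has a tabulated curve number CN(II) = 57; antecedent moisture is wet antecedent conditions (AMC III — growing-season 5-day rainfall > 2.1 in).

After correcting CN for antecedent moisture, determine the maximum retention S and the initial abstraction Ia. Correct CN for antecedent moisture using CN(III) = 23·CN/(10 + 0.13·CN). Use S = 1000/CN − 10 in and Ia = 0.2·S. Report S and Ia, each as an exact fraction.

Adjust CN=57 to AMC III: 23·57/(10 + 0.13·57) → 1311 ÷ (1741/100) = 131100/1741 ≈ 75.302
Max retention: S = 1000/(131100/1741) − 10 = 4300/1311 in (≈ 3.280 in)
Ia = 0.2·(4300/1311) = 860/1311 in ≈ 0.656 in

S = 4300/1311 in ≈ 3.280 in; Ia = 860/1311 in ≈ 0.656 in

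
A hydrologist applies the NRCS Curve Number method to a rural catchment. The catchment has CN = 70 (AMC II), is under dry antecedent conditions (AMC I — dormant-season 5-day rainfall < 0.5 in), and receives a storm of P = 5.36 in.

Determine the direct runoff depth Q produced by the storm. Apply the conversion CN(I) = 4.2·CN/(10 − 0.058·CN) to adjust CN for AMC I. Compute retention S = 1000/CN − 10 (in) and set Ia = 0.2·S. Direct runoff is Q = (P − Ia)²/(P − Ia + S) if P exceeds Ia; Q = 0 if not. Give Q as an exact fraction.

Adjust CN=70 to AMC I: 4.2·70/(10 − 0.058·70) → 294 ÷ (297/50) = 4900/99 ≈ 49.495
Max retention: S = 1000/(4900/99) − 10 = 500/49 in (≈ 10.204 in)
Initial abstraction Ia = S/5 = (500/49)/5 = 100/49 ≈ 2.041 in
Since P=5.360 > Ia=2.041: effective rainfall P−Ia = 4066/1225 in
Q: (4066/1225)² ÷ (16566/1225) = 8266178/10146675 in (≈ 0.815 in)

Q = 8266178/10146675 in ≈ 0.815 in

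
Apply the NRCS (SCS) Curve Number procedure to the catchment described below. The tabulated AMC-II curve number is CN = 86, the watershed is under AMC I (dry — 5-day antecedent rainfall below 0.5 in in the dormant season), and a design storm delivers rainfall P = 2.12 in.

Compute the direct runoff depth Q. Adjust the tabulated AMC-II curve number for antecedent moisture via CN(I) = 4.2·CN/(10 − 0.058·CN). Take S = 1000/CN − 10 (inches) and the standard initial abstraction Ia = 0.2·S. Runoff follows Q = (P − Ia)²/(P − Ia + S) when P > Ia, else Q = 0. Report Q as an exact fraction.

CN(I) from CN(II)=86: (4.2·86)/(10 − 0.058·86) = 12900/179 ≈ 72.067
Retention S: 1000/CN − 10 with CN=72.067 → S = 500/129 ≈ 3.876 in
Initial abstraction Ia = S/5 = (500/129)/5 = 100/129 ≈ 0.775 in
Since P=2.120 > Ia=0.775: effective rainfall P−Ia = 4337/3225 in
Runoff Q = (P−Ia)²/(P−Ia+S) = (1.345)²/(1.345+3.876) = 18809569/54299325 ≈ 0.346 in

Q = 18809569/54299325 in ≈ 0.346 in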